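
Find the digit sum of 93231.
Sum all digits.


9 + 3 + 2 + 3 + 1 = 18


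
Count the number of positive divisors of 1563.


1563 = 3^1 × 521^1
d(1563) = (1+1) × (1+1) = 4

4 divisors


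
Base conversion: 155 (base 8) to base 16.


155 (base 8) = 109 (decimal)
109 (decimal) = 6D (base 16)


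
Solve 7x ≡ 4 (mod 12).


GCD(7, 12) = 1, unique solution
a^(-1) mod 12 = 7
x = 7 * 4 mod 12 = 4

x ≡ 4 (mod 12)


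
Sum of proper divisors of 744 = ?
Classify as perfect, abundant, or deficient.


Proper divisors: 1, 2, 3, 4, 6, 8, 12, 24, 31, 62, 93, 124, 186, 248, 372
Sum = 1 + 2 + 3 + 4 + 6 + 8 + 12 + 24 + 31 + 62 + 93 + 124 + 186 + 248 + 372 = 1176
1176 > 744 → abundant

s(744) = 1176 (abundant)


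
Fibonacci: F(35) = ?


Sequence: 1, 1, 2, 3, 5, 8, 13, 21, 34, 55, 89, 144, 233, 377, 610, 987, 1597, 2584, 4181, 6765, 10946, 17711, 28657, 46368, 75025, 121393, 196418, 317811, 514229, 832040, 1346269, 2178309, 3524578, 5702887, 9227465
F(35) = 9227465


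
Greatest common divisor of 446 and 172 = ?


446 = 2 * 172 + 102
172 = 1 * 102 + 70
102 = 1 * 70 + 32
70 = 2 * 32 + 6
32 = 5 * 6 + 2
6 = 3 * 2 + 0
GCD = 2


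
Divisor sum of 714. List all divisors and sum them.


Divisors of 714: 1, 2, 3, 6, 7, 14, 17, 21, 34, 42, 51, 102, 119, 238, 357, 714
Sum = 1 + 2 + 3 + 6 + 7 + 14 + 17 + 21 + 34 + 42 + 51 + 102 + 119 + 238 + 357 + 714 = 1728

σ(714) = 1728


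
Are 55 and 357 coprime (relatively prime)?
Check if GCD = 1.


Euclidean algorithm:
357 = 6 * 55 + 27
55 = 2 * 27 + 1
27 = 27 * 1 + 0
GCD(55, 357) = 1

Yes, coprime (GCD = 1)


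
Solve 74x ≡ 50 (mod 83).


GCD(74, 83) = 1, unique solution
a^(-1) mod 83 = 46
x = 46 * 50 mod 83 = 59

x ≡ 59 (mod 83)


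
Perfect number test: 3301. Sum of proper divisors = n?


Proper divisors of 3301: 1
Sum = 1 = 1

No, 3301 is not perfect (1 ≠ 3301)


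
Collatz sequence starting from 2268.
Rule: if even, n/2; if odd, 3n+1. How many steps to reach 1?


2268 → 1134 → 567 → 1702 → 851 → 2554 → 1277 → 3832 → 1916 → 958 → 479 → 1438 → 719 → 2158 → 1079 → 3238 → 1619 → 4858 → 2429 → 7288 → 3644 → 1822 → 911 → 2734 → 1367 → 4102 → 2051 → 6154 → 3077 → 9232 → 4616 → 2308 → 1154 → 577 → 1732 → 866 → 433 → 1300 → 650 → 325 → 976 → 488 → 244 → 122 → 61 → 184 → 92 → 46 → 23 → 70 → 35 → 106 → 53 → 160 → 80 → 40 → 20 → 10 → 5 → 16 → 8 → 4 → 2 → 1
Total steps = 63

63 steps


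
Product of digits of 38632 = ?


3 × 8 × 6 × 3 × 2 = 864


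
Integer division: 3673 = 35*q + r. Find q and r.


3673 = 35 * 104 + 33
Check: 3640 + 33 = 3673

q = 104, r = 33


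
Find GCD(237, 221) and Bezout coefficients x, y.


Tabular extended Euclidean (each row: r = 237*s + 221*t):
r=237, s=1, t=0
r=221, s=0, t=1
q=1: r=16, s=1, t=-1   [237*(1) + 221*(-1) = 16]
q=13: r=13, s=-13, t=14   [237*(-13) + 221*(14) = 13]
q=1: r=3, s=14, t=-15   [237*(14) + 221*(-15) = 3]
q=4: r=1, s=-69, t=74   [237*(-69) + 221*(74) = 1]
q=3: r=0, s=221, t=-237   [237*(221) + 221*(-237) = 0]
GCD = 1; from the row with r=1: x=-69, y=74
Check: 237*(-69) + 221*(74) = -16353 + 16354 = 1

GCD = 1, x = -69, y = 74


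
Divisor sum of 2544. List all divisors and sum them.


Divisors of 2544: 1, 2, 3, 4, 6, 8, 12, 16, 24, 48, 53, 106, 159, 212, 318, 424, 636, 848, 1272, 2544
Sum = 1 + 2 + 3 + 4 + 6 + 8 + 12 + 16 + 24 + 48 + 53 + 106 + 159 + 212 + 318 + 424 + 636 + 848 + 1272 + 2544 = 6696

σ(2544) = 6696


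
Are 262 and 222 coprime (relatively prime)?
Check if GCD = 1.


Euclidean algorithm:
262 = 1 * 222 + 40
222 = 5 * 40 + 22
40 = 1 * 22 + 18
22 = 1 * 18 + 4
18 = 4 * 4 + 2
4 = 2 * 2 + 0
GCD(262, 222) = 2

No, not coprime (GCD = 2)


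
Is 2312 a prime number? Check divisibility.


2312 / 2 = 1156 (exact division)
2312 is NOT prime.

No, 2312 is not prime


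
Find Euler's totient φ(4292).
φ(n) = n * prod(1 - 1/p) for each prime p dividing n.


4292 = 2^2 × 29 × 37
Prime factors: 2, 29, 37
φ(4292) = 4292 × (1-1/2) × (1-1/29) × (1-1/37)
= 4292 × 1/2 × 28/29 × 36/37 = 2016

φ(4292) = 2016


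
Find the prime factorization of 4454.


4454 / 2 = 2227
2227 / 17 = 131
131 / 131 = 1
4454 = 2 × 17 × 131


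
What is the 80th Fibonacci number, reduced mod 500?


F(k) mod 500 for k=1..80:
1, 1, 2, 3, 5, 8, 13, 21, 34, 55, 89, 144, 233, 377, 110, 487, 97, 84, 181, 265, 446, 211, 157, 368, 25, 393, 418, 311, 229, 40, 269, 309, 78, 387, 465, 352, 317, 169, 486, 155, 141, 296, 437, 233, 170, 403, 73, 476, 49, 25, 74, 99, 173, 272, 445, 217, 162, 379, 41, 420, 461, 381, 342, 223, 65, 288, 353, 141, 494, 135, 129, 264, 393, 157, 50, 207, 257, 464, 221, 185
F(80) mod 500 = 185


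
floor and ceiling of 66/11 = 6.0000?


66/11 = 6.0000
floor = 6
ceil = 6

floor = 6, ceil = 6


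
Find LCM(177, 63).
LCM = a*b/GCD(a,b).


GCD(177, 63) = 3
LCM = 177*63/3 = 11151/3 = 3717

LCM = 3717


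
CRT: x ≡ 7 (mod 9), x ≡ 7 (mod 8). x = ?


M = 9*8 = 72
M1 = M/9 = 8, M2 = M/8 = 9
M1^(-1) mod 9 = 8, M2^(-1) mod 8 = 1
x = 7*8*8 + 7*9*1 = 511
511 mod 72 = 7
Check: 7 mod 9 = 7 ✓, 7 mod 8 = 7 ✓

x ≡ 7 (mod 72)


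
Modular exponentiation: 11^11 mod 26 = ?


11^1 mod 26 = 11
11^2 mod 26 = 17
11^3 mod 26 = 5
11^4 mod 26 = 3
11^5 mod 26 = 7
11^6 mod 26 = 25
11^7 mod 26 = 15
11^8 mod 26 = 9
11^9 mod 26 = 21
11^10 mod 26 = 23
11^11 mod 26 = 19


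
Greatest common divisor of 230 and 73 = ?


230 = 3 * 73 + 11
73 = 6 * 11 + 7
11 = 1 * 7 + 4
7 = 1 * 4 + 3
4 = 1 * 3 + 1
3 = 3 * 1 + 0
GCD = 1


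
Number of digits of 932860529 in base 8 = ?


932860529 in base 8 = 6746451161
Number of digits = 10

10 digits (base 8)


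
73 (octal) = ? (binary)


73 (base 8) = 59 (decimal)
59 (decimal) = 111011 (base 2)


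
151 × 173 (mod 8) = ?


151 × 173 = 26123
26123 mod 8 = 3


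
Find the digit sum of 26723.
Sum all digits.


2 + 6 + 7 + 2 + 3 = 20


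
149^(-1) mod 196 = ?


Use the extended Euclidean algorithm on (196, 149); each row r = 196*s + 149*t:
r=196, s=1, t=0
r=149, s=0, t=1
q=1: r=47, s=1, t=-1   [196*(1) + 149*(-1) = 47]
q=3: r=8, s=-3, t=4   [196*(-3) + 149*(4) = 8]
q=5: r=7, s=16, t=-21   [196*(16) + 149*(-21) = 7]
q=1: r=1, s=-19, t=25   [196*(-19) + 149*(25) = 1]
q=7: r=0, s=149, t=-196   [196*(149) + 149*(-196) = 0]
GCD = 1 with t = 25, so 149*(25) ≡ 1 (mod 196)
Inverse = 25 mod 196 = 25
Check: 149 * 25 = 3725 ≡ 1 (mod 196)

149^(-1) ≡ 25 (mod 196)


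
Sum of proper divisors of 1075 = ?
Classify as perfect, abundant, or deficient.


Proper divisors: 1, 5, 25, 43, 215
Sum = 1 + 5 + 25 + 43 + 215 = 289
289 < 1075 → deficient

s(1075) = 289 (deficient)


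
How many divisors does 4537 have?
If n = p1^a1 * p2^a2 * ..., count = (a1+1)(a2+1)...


4537 = 13^1 × 349^1
d(4537) = (1+1) × (1+1) = 4

4 divisors


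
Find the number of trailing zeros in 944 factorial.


floor(944/5) = 188
floor(944/25) = 37
floor(944/125) = 7
floor(944/625) = 1
Total = 233

233 trailing zeros


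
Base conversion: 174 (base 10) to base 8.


174 (base 10) = 174 (decimal)
174 (decimal) = 256 (base 8)


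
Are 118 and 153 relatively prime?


Euclidean algorithm:
153 = 1 * 118 + 35
118 = 3 * 35 + 13
35 = 2 * 13 + 9
13 = 1 * 9 + 4
9 = 2 * 4 + 1
4 = 4 * 1 + 0
GCD(118, 153) = 1

Yes, coprime (GCD = 1)


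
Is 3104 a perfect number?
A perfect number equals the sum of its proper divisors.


Proper divisors of 3104: 1, 2, 4, 8, 16, 32, 97, 194, 388, 776, 1552
Sum = 1 + 2 + 4 + 8 + 16 + 32 + 97 + 194 + 388 + 776 + 1552 = 3070

No, 3104 is not perfect (3070 ≠ 3104)


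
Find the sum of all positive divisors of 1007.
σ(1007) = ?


Divisors of 1007: 1, 19, 53, 1007
Sum = 1 + 19 + 53 + 1007 = 1080

σ(1007) = 1080


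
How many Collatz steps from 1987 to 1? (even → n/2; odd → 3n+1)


1987 → 5962 → 2981 → 8944 → 4472 → 2236 → 1118 → 559 → 1678 → 839 → 2518 → 1259 → 3778 → 1889 → 5668 → 2834 → 1417 → 4252 → 2126 → 1063 → 3190 → 1595 → 4786 → 2393 → 7180 → 3590 → 1795 → 5386 → 2693 → 8080 → 4040 → 2020 → 1010 → 505 → 1516 → 758 → 379 → 1138 → 569 → 1708 → 854 → 427 → 1282 → 641 → 1924 → 962 → 481 → 1444 → 722 → 361 → 1084 → 542 → 271 → 814 → 407 → 1222 → 611 → 1834 → 917 → 2752 → 1376 → 688 → 344 → 172 → 86 → 43 → 130 → 65 → 196 → 98 → 49 → 148 → 74 → 37 → 112 → 56 → 28 → 14 → 7 → 22 → 11 → 34 → 17 → 52 → 26 → 13 → 40 → 20 → 10 → 5 → 16 → 8 → 4 → 2 → 1
Total steps = 94

94 steps


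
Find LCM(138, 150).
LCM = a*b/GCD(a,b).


GCD(138, 150) = 6
LCM = 138*150/6 = 20700/6 = 3450

LCM = 3450


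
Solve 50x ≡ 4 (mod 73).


GCD(50, 73) = 1, unique solution
a^(-1) mod 73 = 19
x = 19 * 4 mod 73 = 3

x ≡ 3 (mod 73)


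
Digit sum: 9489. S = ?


9 + 4 + 8 + 9 = 30


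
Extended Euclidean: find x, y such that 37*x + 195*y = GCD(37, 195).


Tabular extended Euclidean (each row: r = 37*s + 195*t):
r=37, s=1, t=0
r=195, s=0, t=1
q=0: r=37, s=1, t=0   [37*(1) + 195*(0) = 37]
q=5: r=10, s=-5, t=1   [37*(-5) + 195*(1) = 10]
q=3: r=7, s=16, t=-3   [37*(16) + 195*(-3) = 7]
q=1: r=3, s=-21, t=4   [37*(-21) + 195*(4) = 3]
q=2: r=1, s=58, t=-11   [37*(58) + 195*(-11) = 1]
q=3: r=0, s=-195, t=37   [37*(-195) + 195*(37) = 0]
GCD = 1; from the row with r=1: x=58, y=-11
Check: 37*(58) + 195*(-11) = 2146 - 2145 = 1

GCD = 1, x = 58, y = -11


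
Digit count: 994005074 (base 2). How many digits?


994005074 in base 2 = 111011001111110101000001010010
Number of digits = 30

30 digits (base 2)


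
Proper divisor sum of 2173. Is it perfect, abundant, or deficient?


Proper divisors: 1, 41, 53
Sum = 1 + 41 + 53 = 95
95 < 2173 → deficient

s(2173) = 95 (deficient)


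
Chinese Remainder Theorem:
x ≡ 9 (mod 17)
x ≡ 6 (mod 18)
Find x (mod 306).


M = 17*18 = 306
M1 = M/17 = 18, M2 = M/18 = 17
M1^(-1) mod 17 = 1, M2^(-1) mod 18 = 17
x = 9*18*1 + 6*17*17 = 1896
1896 mod 306 = 60
Check: 60 mod 17 = 9 ✓, 60 mod 18 = 6 ✓

x ≡ 60 (mod 306)


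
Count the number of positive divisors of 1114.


1114 = 2^1 × 557^1
d(1114) = (1+1) × (1+1) = 4

4 divisors


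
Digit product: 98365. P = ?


9 × 8 × 3 × 6 × 5 = 6480


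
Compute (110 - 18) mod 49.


110 - 18 = 92
92 mod 49 = 43


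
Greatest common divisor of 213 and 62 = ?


213 = 3 * 62 + 27
62 = 2 * 27 + 8
27 = 3 * 8 + 3
8 = 2 * 3 + 2
3 = 1 * 2 + 1
2 = 2 * 1 + 0
GCD = 1


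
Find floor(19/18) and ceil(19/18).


19/18 = 1.0556
floor = 1
ceil = 2

floor = 1, ceil = 2


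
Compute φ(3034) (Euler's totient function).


3034 = 2 × 37 × 41
Prime factors: 2, 37, 41
φ(3034) = 3034 × (1-1/2) × (1-1/37) × (1-1/41)
= 3034 × 1/2 × 36/37 × 40/41 = 1440

φ(3034) = 1440


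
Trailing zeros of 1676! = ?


floor(1676/5) = 335
floor(1676/25) = 67
floor(1676/125) = 13
floor(1676/625) = 2
Total = 417

417 trailing zeros


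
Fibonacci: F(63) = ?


Sequence: 1, 1, 2, 3, 5, 8, 13, 21, 34, 55, 89, 144, 233, 377, 610, 987, 1597, 2584, 4181, 6765, 10946, 17711, 28657, 46368, 75025, 121393, 196418, 317811, 514229, 832040, 1346269, 2178309, 3524578, 5702887, 9227465, 14930352, 24157817, 39088169, 63245986, 102334155, 165580141, 267914296, 433494437, 701408733, 1134903170, 1836311903, 2971215073, 4807526976, 7778742049, 12586269025, 20365011074, 32951280099, 53316291173, 86267571272, 139583862445, 225851433717, 365435296162, 591286729879, 956722026041, 1548008755920, 2504730781961, 4052739537881, 6557470319842
F(63) = 6557470319842


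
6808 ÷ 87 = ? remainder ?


6808 = 87 * 78 + 22
Check: 6786 + 22 = 6808

q = 78, r = 22


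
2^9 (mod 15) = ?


2^1 mod 15 = 2
2^2 mod 15 = 4
2^3 mod 15 = 8
2^4 mod 15 = 1
2^5 mod 15 = 2
2^6 mod 15 = 4
2^7 mod 15 = 8
2^8 mod 15 = 1
2^9 mod 15 = 2


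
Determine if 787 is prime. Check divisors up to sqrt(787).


Check divisors up to sqrt(787) = 28.0535
No divisors found.
787 is prime.

Yes, 787 is prime


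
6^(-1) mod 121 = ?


Use the extended Euclidean algorithm on (121, 6); each row r = 121*s + 6*t:
r=121, s=1, t=0
r=6, s=0, t=1
q=20: r=1, s=1, t=-20   [121*(1) + 6*(-20) = 1]
q=6: r=0, s=-6, t=121   [121*(-6) + 6*(121) = 0]
GCD = 1 with t = -20, so 6*(-20) ≡ 1 (mod 121)
Inverse = -20 mod 121 = 101
Check: 6 * 101 = 606 ≡ 1 (mod 121)

6^(-1) ≡ 101 (mod 121)


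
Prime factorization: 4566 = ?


4566 / 2 = 2283
2283 / 3 = 761
761 / 761 = 1
4566 = 2 × 3 × 761


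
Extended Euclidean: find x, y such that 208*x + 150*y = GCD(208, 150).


Tabular extended Euclidean (each row: r = 208*s + 150*t):
r=208, s=1, t=0
r=150, s=0, t=1
q=1: r=58, s=1, t=-1   [208*(1) + 150*(-1) = 58]
q=2: r=34, s=-2, t=3   [208*(-2) + 150*(3) = 34]
q=1: r=24, s=3, t=-4   [208*(3) + 150*(-4) = 24]
q=1: r=10, s=-5, t=7   [208*(-5) + 150*(7) = 10]
q=2: r=4, s=13, t=-18   [208*(13) + 150*(-18) = 4]
q=2: r=2, s=-31, t=43   [208*(-31) + 150*(43) = 2]
q=2: r=0, s=75, t=-104   [208*(75) + 150*(-104) = 0]
GCD = 2; from the row with r=2: x=-31, y=43
Check: 208*(-31) + 150*(43) = -6448 + 6450 = 2

GCD = 2, x = -31, y = 43


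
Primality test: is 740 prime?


740 / 2 = 370 (exact division)
740 is NOT prime.

No, 740 is not prime


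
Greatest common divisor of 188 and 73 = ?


188 = 2 * 73 + 42
73 = 1 * 42 + 31
42 = 1 * 31 + 11
31 = 2 * 11 + 9
11 = 1 * 9 + 2
9 = 4 * 2 + 1
2 = 2 * 1 + 0
GCD = 1


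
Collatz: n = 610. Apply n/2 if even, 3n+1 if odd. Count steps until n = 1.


610 → 305 → 916 → 458 → 229 → 688 → 344 → 172 → 86 → 43 → 130 → 65 → 196 → 98 → 49 → 148 → 74 → 37 → 112 → 56 → 28 → 14 → 7 → 22 → 11 → 34 → 17 → 52 → 26 → 13 → 40 → 20 → 10 → 5 → 16 → 8 → 4 → 2 → 1
Total steps = 38

38 steps


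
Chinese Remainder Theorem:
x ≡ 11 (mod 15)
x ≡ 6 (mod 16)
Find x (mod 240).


M = 15*16 = 240
M1 = M/15 = 16, M2 = M/16 = 15
M1^(-1) mod 15 = 1, M2^(-1) mod 16 = 15
x = 11*16*1 + 6*15*15 = 1526
1526 mod 240 = 86
Check: 86 mod 15 = 11 ✓, 86 mod 16 = 6 ✓

x ≡ 86 (mod 240)


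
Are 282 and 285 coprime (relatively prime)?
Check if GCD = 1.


Euclidean algorithm:
285 = 1 * 282 + 3
282 = 94 * 3 + 0
GCD(282, 285) = 3

No, not coprime (GCD = 3)


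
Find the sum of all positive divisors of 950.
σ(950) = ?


Divisors of 950: 1, 2, 5, 10, 19, 25, 38, 50, 95, 190, 475, 950
Sum = 1 + 2 + 5 + 10 + 19 + 25 + 38 + 50 + 95 + 190 + 475 + 950 = 1860

σ(950) = 1860


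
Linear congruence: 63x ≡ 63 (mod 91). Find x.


GCD(63, 91) = 7 divides 63
Divide: 9x ≡ 9 (mod 13)
x ≡ 1 (mod 13)


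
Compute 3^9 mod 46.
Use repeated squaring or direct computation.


3^1 mod 46 = 3
3^2 mod 46 = 9
3^3 mod 46 = 27
3^4 mod 46 = 35
3^5 mod 46 = 13
3^6 mod 46 = 39
3^7 mod 46 = 25
3^8 mod 46 = 29
3^9 mod 46 = 41


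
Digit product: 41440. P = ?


4 × 1 × 4 × 4 × 0 = 0


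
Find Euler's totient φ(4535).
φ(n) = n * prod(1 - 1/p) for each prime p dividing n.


4535 = 5 × 907
Prime factors: 5, 907
φ(4535) = 4535 × (1-1/5) × (1-1/907)
= 4535 × 4/5 × 906/907 = 3624

φ(4535) = 3624


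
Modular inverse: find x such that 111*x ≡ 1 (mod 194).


Use the extended Euclidean algorithm on (194, 111); each row r = 194*s + 111*t:
r=194, s=1, t=0
r=111, s=0, t=1
q=1: r=83, s=1, t=-1   [194*(1) + 111*(-1) = 83]
q=1: r=28, s=-1, t=2   [194*(-1) + 111*(2) = 28]
q=2: r=27, s=3, t=-5   [194*(3) + 111*(-5) = 27]
q=1: r=1, s=-4, t=7   [194*(-4) + 111*(7) = 1]
q=27: r=0, s=111, t=-194   [194*(111) + 111*(-194) = 0]
GCD = 1 with t = 7, so 111*(7) ≡ 1 (mod 194)
Inverse = 7 mod 194 = 7
Check: 111 * 7 = 777 ≡ 1 (mod 194)

111^(-1) ≡ 7 (mod 194)


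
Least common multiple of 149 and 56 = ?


GCD(149, 56) = 1
LCM = 149*56/1 = 8344/1 = 8344

LCM = 8344


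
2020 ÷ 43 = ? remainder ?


2020 = 43 * 46 + 42
Check: 1978 + 42 = 2020

q = 46, r = 42


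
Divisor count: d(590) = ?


590 = 2^1 × 5^1 × 59^1
d(590) = (1+1) × (1+1) × (1+1) = 8

8 divisors


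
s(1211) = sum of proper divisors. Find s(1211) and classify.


Proper divisors: 1, 7, 173
Sum = 1 + 7 + 173 = 181
181 < 1211 → deficient

s(1211) = 181 (deficient)


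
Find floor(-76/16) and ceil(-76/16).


-76/16 = -4.7500
floor = -5
ceil = -4

floor = -5, ceil = -4


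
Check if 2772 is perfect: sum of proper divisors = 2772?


Proper divisors of 2772: 1, 2, 3, 4, 6, 7, 9, 11, 12, 14, 18, 21, 22, 28, 33, 36, 42, 44, 63, 66, 77, 84, 99, 126, 132, 154, 198, 231, 252, 308, 396, 462, 693, 924, 1386
Sum = 1 + 2 + 3 + 4 + 6 + 7 + 9 + 11 + 12 + 14 + 18 + 21 + 22 + 28 + 33 + 36 + 42 + 44 + 63 + 66 + 77 + 84 + 99 + 126 + 132 + 154 + 198 + 231 + 252 + 308 + 396 + 462 + 693 + 924 + 1386 = 5964

No, 2772 is not perfect (5964 ≠ 2772)


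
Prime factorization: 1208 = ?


1208 / 2 = 604
604 / 2 = 302
302 / 2 = 151
151 / 151 = 1
1208 = 2^3 × 151


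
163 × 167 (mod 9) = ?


163 × 167 = 27221
27221 mod 9 = 5


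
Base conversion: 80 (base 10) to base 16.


80 (base 10) = 80 (decimal)
80 (decimal) = 50 (base 16)


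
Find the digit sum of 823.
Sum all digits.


8 + 2 + 3 = 13


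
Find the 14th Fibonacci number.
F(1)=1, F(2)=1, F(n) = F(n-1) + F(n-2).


Sequence: 1, 1, 2, 3, 5, 8, 13, 21, 34, 55, 89, 144, 233, 377
F(14) = 377


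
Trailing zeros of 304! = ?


floor(304/5) = 60
floor(304/25) = 12
floor(304/125) = 2
Total = 74

74 trailing zeros


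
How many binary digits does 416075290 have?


416075290 in base 2 = 11000110011001100111000011010
Number of digits = 29

29 digits (base 2)


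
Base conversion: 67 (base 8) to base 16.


67 (base 8) = 55 (decimal)
55 (decimal) = 37 (base 16)


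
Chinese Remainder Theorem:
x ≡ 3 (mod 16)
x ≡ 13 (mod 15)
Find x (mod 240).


M = 16*15 = 240
M1 = M/16 = 15, M2 = M/15 = 16
M1^(-1) mod 16 = 15, M2^(-1) mod 15 = 1
x = 3*15*15 + 13*16*1 = 883
883 mod 240 = 163
Check: 163 mod 16 = 3 ✓, 163 mod 15 = 13 ✓

x ≡ 163 (mod 240)


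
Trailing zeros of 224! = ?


floor(224/5) = 44
floor(224/25) = 8
floor(224/125) = 1
Total = 53

53 trailing zeros


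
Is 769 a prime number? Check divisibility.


Check divisors up to sqrt(769) = 27.7308
No divisors found.
769 is prime.

Yes, 769 is prime


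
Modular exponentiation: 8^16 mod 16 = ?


8^1 mod 16 = 8
8^2 mod 16 = 0
8^3 mod 16 = 0
8^4 mod 16 = 0
8^5 mod 16 = 0
8^6 mod 16 = 0
8^7 mod 16 = 0
8^8 mod 16 = 0
8^9 mod 16 = 0
8^10 mod 16 = 0
8^11 mod 16 = 0
8^12 mod 16 = 0
8^13 mod 16 = 0
8^14 mod 16 = 0
8^15 mod 16 = 0
8^16 mod 16 = 0


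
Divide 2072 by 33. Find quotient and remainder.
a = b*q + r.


2072 = 33 * 62 + 26
Check: 2046 + 26 = 2072

q = 62, r = 26


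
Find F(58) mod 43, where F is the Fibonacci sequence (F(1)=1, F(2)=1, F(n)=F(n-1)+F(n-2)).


F(k) mod 43 for k=1..58:
1, 1, 2, 3, 5, 8, 13, 21, 34, 12, 3, 15, 18, 33, 8, 41, 6, 4, 10, 14, 24, 38, 19, 14, 33, 4, 37, 41, 35, 33, 25, 15, 40, 12, 9, 21, 30, 8, 38, 3, 41, 1, 42, 0, 42, 42, 41, 40, 38, 35, 30, 22, 9, 31, 40, 28, 25, 10
F(58) mod 43 = 10


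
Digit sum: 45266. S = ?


4 + 5 + 2 + 6 + 6 = 23


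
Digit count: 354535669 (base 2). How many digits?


354535669 in base 2 = 10101001000011100100011110101
Number of digits = 29

29 digits (base 2)


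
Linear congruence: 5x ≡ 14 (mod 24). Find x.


GCD(5, 24) = 1, unique solution
a^(-1) mod 24 = 5
x = 5 * 14 mod 24 = 22

x ≡ 22 (mod 24)


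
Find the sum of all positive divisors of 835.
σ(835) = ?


Divisors of 835: 1, 5, 167, 835
Sum = 1 + 5 + 167 + 835 = 1008

σ(835) = 1008


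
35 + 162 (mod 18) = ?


35 + 162 = 197
197 mod 18 = 17


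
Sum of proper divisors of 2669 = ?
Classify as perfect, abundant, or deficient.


Proper divisors: 1, 17, 157
Sum = 1 + 17 + 157 = 175
175 < 2669 → deficient

s(2669) = 175 (deficient)


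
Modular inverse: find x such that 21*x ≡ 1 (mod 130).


Use the extended Euclidean algorithm on (130, 21); each row r = 130*s + 21*t:
r=130, s=1, t=0
r=21, s=0, t=1
q=6: r=4, s=1, t=-6   [130*(1) + 21*(-6) = 4]
q=5: r=1, s=-5, t=31   [130*(-5) + 21*(31) = 1]
q=4: r=0, s=21, t=-130   [130*(21) + 21*(-130) = 0]
GCD = 1 with t = 31, so 21*(31) ≡ 1 (mod 130)
Inverse = 31 mod 130 = 31
Check: 21 * 31 = 651 ≡ 1 (mod 130)

21^(-1) ≡ 31 (mod 130)


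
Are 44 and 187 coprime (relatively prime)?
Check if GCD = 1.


Euclidean algorithm:
187 = 4 * 44 + 11
44 = 4 * 11 + 0
GCD(44, 187) = 11

No, not coprime (GCD = 11)


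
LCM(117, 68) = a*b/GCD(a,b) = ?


GCD(117, 68) = 1
LCM = 117*68/1 = 7956/1 = 7956

LCM = 7956


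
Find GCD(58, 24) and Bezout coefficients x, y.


Tabular extended Euclidean (each row: r = 58*s + 24*t):
r=58, s=1, t=0
r=24, s=0, t=1
q=2: r=10, s=1, t=-2   [58*(1) + 24*(-2) = 10]
q=2: r=4, s=-2, t=5   [58*(-2) + 24*(5) = 4]
q=2: r=2, s=5, t=-12   [58*(5) + 24*(-12) = 2]
q=2: r=0, s=-12, t=29   [58*(-12) + 24*(29) = 0]
GCD = 2; from the row with r=2: x=5, y=-12
Check: 58*(5) + 24*(-12) = 290 - 288 = 2

GCD = 2, x = 5, y = -12


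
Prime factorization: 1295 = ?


1295 / 5 = 259
259 / 7 = 37
37 / 37 = 1
1295 = 5 × 7 × 37


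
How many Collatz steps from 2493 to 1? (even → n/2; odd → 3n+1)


2493 → 7480 → 3740 → 1870 → 935 → 2806 → 1403 → 4210 → 2105 → 6316 → 3158 → 1579 → 4738 → 2369 → 7108 → 3554 → 1777 → 5332 → 2666 → 1333 → 4000 → 2000 → 1000 → 500 → 250 → 125 → 376 → 188 → 94 → 47 → 142 → 71 → 214 → 107 → 322 → 161 → 484 → 242 → 121 → 364 → 182 → 91 → 274 → 137 → 412 → 206 → 103 → 310 → 155 → 466 → 233 → 700 → 350 → 175 → 526 → 263 → 790 → 395 → 1186 → 593 → 1780 → 890 → 445 → 1336 → 668 → 334 → 167 → 502 → 251 → 754 → 377 → 1132 → 566 → 283 → 850 → 425 → 1276 → 638 → 319 → 958 → 479 → 1438 → 719 → 2158 → 1079 → 3238 → 1619 → 4858 → 2429 → 7288 → 3644 → 1822 → 911 → 2734 → 1367 → 4102 → 2051 → 6154 → 3077 → 9232 → 4616 → 2308 → 1154 → 577 → 1732 → 866 → 433 → 1300 → 650 → 325 → 976 → 488 → 244 → 122 → 61 → 184 → 92 → 46 → 23 → 70 → 35 → 106 → 53 → 160 → 80 → 40 → 20 → 10 → 5 → 16 → 8 → 4 → 2 → 1
Total steps = 133

133 steps


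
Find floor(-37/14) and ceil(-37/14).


-37/14 = -2.6429
floor = -3
ceil = -2

floor = -3, ceil = -2


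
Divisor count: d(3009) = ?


3009 = 3^1 × 17^1 × 59^1
d(3009) = (1+1) × (1+1) × (1+1) = 8

8 divisors


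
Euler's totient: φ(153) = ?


153 = 3^2 × 17
Prime factors: 3, 17
φ(153) = 153 × (1-1/3) × (1-1/17)
= 153 × 2/3 × 16/17 = 96

φ(153) = 96


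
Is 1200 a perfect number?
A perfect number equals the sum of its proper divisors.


Proper divisors of 1200: 1, 2, 3, 4, 5, 6, 8, 10, 12, 15, 16, 20, 24, 25, 30, 40, 48, 50, 60, 75, 80, 100, 120, 150, 200, 240, 300, 400, 600
Sum = 1 + 2 + 3 + 4 + 5 + 6 + 8 + 10 + 12 + 15 + 16 + 20 + 24 + 25 + 30 + 40 + 48 + 50 + 60 + 75 + 80 + 100 + 120 + 150 + 200 + 240 + 300 + 400 + 600 = 2644

No, 1200 is not perfect (2644 ≠ 1200)


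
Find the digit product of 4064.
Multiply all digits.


4 × 0 × 6 × 4 = 0


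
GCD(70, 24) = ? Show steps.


70 = 2 * 24 + 22
24 = 1 * 22 + 2
22 = 11 * 2 + 0
GCD = 2


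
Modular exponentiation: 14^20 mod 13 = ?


14^1 mod 13 = 1
14^2 mod 13 = 1
14^3 mod 13 = 1
14^4 mod 13 = 1
14^5 mod 13 = 1
14^6 mod 13 = 1
14^7 mod 13 = 1
14^8 mod 13 = 1
14^9 mod 13 = 1
14^10 mod 13 = 1
14^11 mod 13 = 1
14^12 mod 13 = 1
14^13 mod 13 = 1
14^14 mod 13 = 1
14^15 mod 13 = 1
14^16 mod 13 = 1
14^17 mod 13 = 1
14^18 mod 13 = 1
14^19 mod 13 = 1
14^20 mod 13 = 1


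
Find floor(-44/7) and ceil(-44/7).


-44/7 = -6.2857
floor = -7
ceil = -6

floor = -7, ceil = -6


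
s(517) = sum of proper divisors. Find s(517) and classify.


Proper divisors: 1, 11, 47
Sum = 1 + 11 + 47 = 59
59 < 517 → deficient

s(517) = 59 (deficient)


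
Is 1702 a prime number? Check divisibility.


1702 / 2 = 851 (exact division)
1702 is NOT prime.

No, 1702 is not prime


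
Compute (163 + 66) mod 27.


163 + 66 = 229
229 mod 27 = 13


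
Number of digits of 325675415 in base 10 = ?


325675415 has 9 digits in base 10
floor(log10(325675415)) + 1 = floor(8.5128) + 1 = 9

9 digits (base 10)


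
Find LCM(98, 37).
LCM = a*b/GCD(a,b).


GCD(98, 37) = 1
LCM = 98*37/1 = 3626/1 = 3626

LCM = 3626


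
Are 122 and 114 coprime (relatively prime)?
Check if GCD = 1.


Euclidean algorithm:
122 = 1 * 114 + 8
114 = 14 * 8 + 2
8 = 4 * 2 + 0
GCD(122, 114) = 2

No, not coprime (GCD = 2)


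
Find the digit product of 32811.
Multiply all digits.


3 × 2 × 8 × 1 × 1 = 48


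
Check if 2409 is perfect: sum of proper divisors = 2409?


Proper divisors of 2409: 1, 3, 11, 33, 73, 219, 803
Sum = 1 + 3 + 11 + 33 + 73 + 219 + 803 = 1143

No, 2409 is not perfect (1143 ≠ 2409)


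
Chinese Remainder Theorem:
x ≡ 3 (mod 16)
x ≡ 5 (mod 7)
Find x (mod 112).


M = 16*7 = 112
M1 = M/16 = 7, M2 = M/7 = 16
M1^(-1) mod 16 = 7, M2^(-1) mod 7 = 4
x = 3*7*7 + 5*16*4 = 467
467 mod 112 = 19
Check: 19 mod 16 = 3 ✓, 19 mod 7 = 5 ✓

x ≡ 19 (mod 112)


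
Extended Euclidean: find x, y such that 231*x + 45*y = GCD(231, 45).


Tabular extended Euclidean (each row: r = 231*s + 45*t):
r=231, s=1, t=0
r=45, s=0, t=1
q=5: r=6, s=1, t=-5   [231*(1) + 45*(-5) = 6]
q=7: r=3, s=-7, t=36   [231*(-7) + 45*(36) = 3]
q=2: r=0, s=15, t=-77   [231*(15) + 45*(-77) = 0]
GCD = 3; from the row with r=3: x=-7, y=36
Check: 231*(-7) + 45*(36) = -1617 + 1620 = 3

GCD = 3, x = -7, y = 36


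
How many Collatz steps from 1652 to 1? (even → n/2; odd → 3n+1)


1652 → 826 → 413 → 1240 → 620 → 310 → 155 → 466 → 233 → 700 → 350 → 175 → 526 → 263 → 790 → 395 → 1186 → 593 → 1780 → 890 → 445 → 1336 → 668 → 334 → 167 → 502 → 251 → 754 → 377 → 1132 → 566 → 283 → 850 → 425 → 1276 → 638 → 319 → 958 → 479 → 1438 → 719 → 2158 → 1079 → 3238 → 1619 → 4858 → 2429 → 7288 → 3644 → 1822 → 911 → 2734 → 1367 → 4102 → 2051 → 6154 → 3077 → 9232 → 4616 → 2308 → 1154 → 577 → 1732 → 866 → 433 → 1300 → 650 → 325 → 976 → 488 → 244 → 122 → 61 → 184 → 92 → 46 → 23 → 70 → 35 → 106 → 53 → 160 → 80 → 40 → 20 → 10 → 5 → 16 → 8 → 4 → 2 → 1
Total steps = 91

91 steps


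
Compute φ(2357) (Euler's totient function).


2357 = 2357
Prime factors: 2357
φ(2357) = 2357 × (1-1/2357)
= 2357 × 2356/2357 = 2356

φ(2357) = 2356


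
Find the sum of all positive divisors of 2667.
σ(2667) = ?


Divisors of 2667: 1, 3, 7, 21, 127, 381, 889, 2667
Sum = 1 + 3 + 7 + 21 + 127 + 381 + 889 + 2667 = 4096

σ(2667) = 4096


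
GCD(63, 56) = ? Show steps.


63 = 1 * 56 + 7
56 = 8 * 7 + 0
GCD = 7


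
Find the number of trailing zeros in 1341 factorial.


floor(1341/5) = 268
floor(1341/25) = 53
floor(1341/125) = 10
floor(1341/625) = 2
Total = 333

333 trailing zeros


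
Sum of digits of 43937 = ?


4 + 3 + 9 + 3 + 7 = 26


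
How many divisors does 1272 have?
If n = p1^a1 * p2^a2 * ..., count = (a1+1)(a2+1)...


1272 = 2^3 × 3^1 × 53^1
d(1272) = (3+1) × (1+1) × (1+1) = 16

16 divisors


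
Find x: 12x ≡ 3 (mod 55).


GCD(12, 55) = 1, unique solution
a^(-1) mod 55 = 23
x = 23 * 3 mod 55 = 14

x ≡ 14 (mod 55)


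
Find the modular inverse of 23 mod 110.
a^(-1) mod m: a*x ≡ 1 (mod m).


Use the extended Euclidean algorithm on (110, 23); each row r = 110*s + 23*t:
r=110, s=1, t=0
r=23, s=0, t=1
q=4: r=18, s=1, t=-4   [110*(1) + 23*(-4) = 18]
q=1: r=5, s=-1, t=5   [110*(-1) + 23*(5) = 5]
q=3: r=3, s=4, t=-19   [110*(4) + 23*(-19) = 3]
q=1: r=2, s=-5, t=24   [110*(-5) + 23*(24) = 2]
q=1: r=1, s=9, t=-43   [110*(9) + 23*(-43) = 1]
q=2: r=0, s=-23, t=110   [110*(-23) + 23*(110) = 0]
GCD = 1 with t = -43, so 23*(-43) ≡ 1 (mod 110)
Inverse = -43 mod 110 = 67
Check: 23 * 67 = 1541 ≡ 1 (mod 110)

23^(-1) ≡ 67 (mod 110)


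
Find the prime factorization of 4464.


4464 / 2 = 2232
2232 / 2 = 1116
1116 / 2 = 558
558 / 2 = 279
279 / 3 = 93
93 / 3 = 31
31 / 31 = 1
4464 = 2^4 × 3^2 × 31


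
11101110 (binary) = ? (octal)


11101110 (base 2) = 238 (decimal)
238 (decimal) = 356 (base 8)


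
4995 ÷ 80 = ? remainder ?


4995 = 80 * 62 + 35
Check: 4960 + 35 = 4995

q = 62, r = 35


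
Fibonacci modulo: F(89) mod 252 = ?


F(k) mod 252 for k=1..89:
1, 1, 2, 3, 5, 8, 13, 21, 34, 55, 89, 144, 233, 125, 106, 231, 85, 64, 149, 213, 110, 71, 181, 0, 181, 181, 110, 39, 149, 188, 85, 21, 106, 127, 233, 108, 89, 197, 34, 231, 13, 244, 5, 249, 2, 251, 1, 0, 1, 1, 2, 3, 5, 8, 13, 21, 34, 55, 89, 144, 233, 125, 106, 231, 85, 64, 149, 213, 110, 71, 181, 0, 181, 181, 110, 39, 149, 188, 85, 21, 106, 127, 233, 108, 89, 197, 34, 231, 13
F(89) mod 252 = 13


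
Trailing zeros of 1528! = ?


floor(1528/5) = 305
floor(1528/25) = 61
floor(1528/125) = 12
floor(1528/625) = 2
Total = 380

380 trailing zeros


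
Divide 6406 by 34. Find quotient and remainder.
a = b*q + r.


6406 = 34 * 188 + 14
Check: 6392 + 14 = 6406

q = 188, r = 14


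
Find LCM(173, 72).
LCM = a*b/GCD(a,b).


GCD(173, 72) = 1
LCM = 173*72/1 = 12456/1 = 12456

LCM = 12456


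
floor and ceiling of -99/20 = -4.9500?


-99/20 = -4.9500
floor = -5
ceil = -4

floor = -5, ceil = -4


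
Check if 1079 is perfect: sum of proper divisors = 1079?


Proper divisors of 1079: 1, 13, 83
Sum = 1 + 13 + 83 = 97

No, 1079 is not perfect (97 ≠ 1079)


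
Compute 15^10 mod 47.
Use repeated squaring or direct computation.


15^1 mod 47 = 15
15^2 mod 47 = 37
15^3 mod 47 = 38
15^4 mod 47 = 6
15^5 mod 47 = 43
15^6 mod 47 = 34
15^7 mod 47 = 40
15^8 mod 47 = 36
15^9 mod 47 = 23
15^10 mod 47 = 16


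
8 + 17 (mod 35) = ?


8 + 17 = 25
25 mod 35 = 25


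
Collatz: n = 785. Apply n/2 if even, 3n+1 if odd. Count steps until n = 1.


785 → 2356 → 1178 → 589 → 1768 → 884 → 442 → 221 → 664 → 332 → 166 → 83 → 250 → 125 → 376 → 188 → 94 → 47 → 142 → 71 → 214 → 107 → 322 → 161 → 484 → 242 → 121 → 364 → 182 → 91 → 274 → 137 → 412 → 206 → 103 → 310 → 155 → 466 → 233 → 700 → 350 → 175 → 526 → 263 → 790 → 395 → 1186 → 593 → 1780 → 890 → 445 → 1336 → 668 → 334 → 167 → 502 → 251 → 754 → 377 → 1132 → 566 → 283 → 850 → 425 → 1276 → 638 → 319 → 958 → 479 → 1438 → 719 → 2158 → 1079 → 3238 → 1619 → 4858 → 2429 → 7288 → 3644 → 1822 → 911 → 2734 → 1367 → 4102 → 2051 → 6154 → 3077 → 9232 → 4616 → 2308 → 1154 → 577 → 1732 → 866 → 433 → 1300 → 650 → 325 → 976 → 488 → 244 → 122 → 61 → 184 → 92 → 46 → 23 → 70 → 35 → 106 → 53 → 160 → 80 → 40 → 20 → 10 → 5 → 16 → 8 → 4 → 2 → 1
Total steps = 121

121 steps


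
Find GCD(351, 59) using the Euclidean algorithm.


351 = 5 * 59 + 56
59 = 1 * 56 + 3
56 = 18 * 3 + 2
3 = 1 * 2 + 1
2 = 2 * 1 + 0
GCD = 1


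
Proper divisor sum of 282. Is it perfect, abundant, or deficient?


Proper divisors: 1, 2, 3, 6, 47, 94, 141
Sum = 1 + 2 + 3 + 6 + 47 + 94 + 141 = 294
294 > 282 → abundant

s(282) = 294 (abundant)


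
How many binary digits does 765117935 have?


765117935 in base 2 = 101101100110101100010111101111
Number of digits = 30

30 digits (base 2)


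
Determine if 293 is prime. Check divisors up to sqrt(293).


Check divisors up to sqrt(293) = 17.1172
No divisors found.
293 is prime.

Yes, 293 is prime


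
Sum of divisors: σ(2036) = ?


Divisors of 2036: 1, 2, 4, 509, 1018, 2036
Sum = 1 + 2 + 4 + 509 + 1018 + 2036 = 3570

σ(2036) = 3570


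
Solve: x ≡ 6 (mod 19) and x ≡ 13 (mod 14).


M = 19*14 = 266
M1 = M/19 = 14, M2 = M/14 = 19
M1^(-1) mod 19 = 15, M2^(-1) mod 14 = 3
x = 6*14*15 + 13*19*3 = 2001
2001 mod 266 = 139
Check: 139 mod 19 = 6 ✓, 139 mod 14 = 13 ✓

x ≡ 139 (mod 266)


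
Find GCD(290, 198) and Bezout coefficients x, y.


Tabular extended Euclidean (each row: r = 290*s + 198*t):
r=290, s=1, t=0
r=198, s=0, t=1
q=1: r=92, s=1, t=-1   [290*(1) + 198*(-1) = 92]
q=2: r=14, s=-2, t=3   [290*(-2) + 198*(3) = 14]
q=6: r=8, s=13, t=-19   [290*(13) + 198*(-19) = 8]
q=1: r=6, s=-15, t=22   [290*(-15) + 198*(22) = 6]
q=1: r=2, s=28, t=-41   [290*(28) + 198*(-41) = 2]
q=3: r=0, s=-99, t=145   [290*(-99) + 198*(145) = 0]
GCD = 2; from the row with r=2: x=28, y=-41
Check: 290*(28) + 198*(-41) = 8120 - 8118 = 2

GCD = 2, x = 28, y = -41


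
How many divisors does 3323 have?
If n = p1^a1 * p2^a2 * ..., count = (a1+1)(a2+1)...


3323 = 3323^1
d(3323) = (1+1) = 2

2 divisors


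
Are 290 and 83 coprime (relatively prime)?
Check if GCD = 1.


Euclidean algorithm:
290 = 3 * 83 + 41
83 = 2 * 41 + 1
41 = 41 * 1 + 0
GCD(290, 83) = 1

Yes, coprime (GCD = 1)


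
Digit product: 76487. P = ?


7 × 6 × 4 × 8 × 7 = 9408


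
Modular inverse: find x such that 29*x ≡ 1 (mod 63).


Use the extended Euclidean algorithm on (63, 29); each row r = 63*s + 29*t:
r=63, s=1, t=0
r=29, s=0, t=1
q=2: r=5, s=1, t=-2   [63*(1) + 29*(-2) = 5]
q=5: r=4, s=-5, t=11   [63*(-5) + 29*(11) = 4]
q=1: r=1, s=6, t=-13   [63*(6) + 29*(-13) = 1]
q=4: r=0, s=-29, t=63   [63*(-29) + 29*(63) = 0]
GCD = 1 with t = -13, so 29*(-13) ≡ 1 (mod 63)
Inverse = -13 mod 63 = 50
Check: 29 * 50 = 1450 ≡ 1 (mod 63)

29^(-1) ≡ 50 (mod 63)


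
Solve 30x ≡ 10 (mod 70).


GCD(30, 70) = 10 divides 10
Divide: 3x ≡ 1 (mod 7)
x ≡ 5 (mod 7)


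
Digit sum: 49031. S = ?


4 + 9 + 0 + 3 + 1 = 17


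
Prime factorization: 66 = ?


66 / 2 = 33
33 / 3 = 11
11 / 11 = 1
66 = 2 × 3 × 11


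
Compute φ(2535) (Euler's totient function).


2535 = 3 × 5 × 13^2
Prime factors: 3, 5, 13
φ(2535) = 2535 × (1-1/3) × (1-1/5) × (1-1/13)
= 2535 × 2/3 × 4/5 × 12/13 = 1248

φ(2535) = 1248


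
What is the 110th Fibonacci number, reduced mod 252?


F(k) mod 252 for k=1..110:
1, 1, 2, 3, 5, 8, 13, 21, 34, 55, 89, 144, 233, 125, 106, 231, 85, 64, 149, 213, 110, 71, 181, 0, 181, 181, 110, 39, 149, 188, 85, 21, 106, 127, 233, 108, 89, 197, 34, 231, 13, 244, 5, 249, 2, 251, 1, 0, 1, 1, 2, 3, 5, 8, 13, 21, 34, 55, 89, 144, 233, 125, 106, 231, 85, 64, 149, 213, 110, 71, 181, 0, 181, 181, 110, 39, 149, 188, 85, 21, 106, 127, 233, 108, 89, 197, 34, 231, 13, 244, 5, 249, 2, 251, 1, 0, 1, 1, 2, 3, 5, 8, 13, 21, 34, 55, 89, 144, 233, 125
F(110) mod 252 = 125


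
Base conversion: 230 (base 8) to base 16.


230 (base 8) = 152 (decimal)
152 (decimal) = 98 (base 16)


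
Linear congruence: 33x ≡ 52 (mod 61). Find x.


GCD(33, 61) = 1, unique solution
a^(-1) mod 61 = 37
x = 37 * 52 mod 61 = 33

x ≡ 33 (mod 61)


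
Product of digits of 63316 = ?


6 × 3 × 3 × 1 × 6 = 324


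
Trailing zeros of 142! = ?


floor(142/5) = 28
floor(142/25) = 5
floor(142/125) = 1
Total = 34

34 trailing zeros


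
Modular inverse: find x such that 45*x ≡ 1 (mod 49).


Use the extended Euclidean algorithm on (49, 45); each row r = 49*s + 45*t:
r=49, s=1, t=0
r=45, s=0, t=1
q=1: r=4, s=1, t=-1   [49*(1) + 45*(-1) = 4]
q=11: r=1, s=-11, t=12   [49*(-11) + 45*(12) = 1]
q=4: r=0, s=45, t=-49   [49*(45) + 45*(-49) = 0]
GCD = 1 with t = 12, so 45*(12) ≡ 1 (mod 49)
Inverse = 12 mod 49 = 12
Check: 45 * 12 = 540 ≡ 1 (mod 49)

45^(-1) ≡ 12 (mod 49)


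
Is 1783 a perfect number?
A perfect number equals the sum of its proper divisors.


Proper divisors of 1783: 1
Sum = 1 = 1

No, 1783 is not perfect (1 ≠ 1783)


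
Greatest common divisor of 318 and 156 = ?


318 = 2 * 156 + 6
156 = 26 * 6 + 0
GCD = 6


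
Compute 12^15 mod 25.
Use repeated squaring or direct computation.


12^1 mod 25 = 12
12^2 mod 25 = 19
12^3 mod 25 = 3
12^4 mod 25 = 11
12^5 mod 25 = 7
12^6 mod 25 = 9
12^7 mod 25 = 8
12^8 mod 25 = 21
12^9 mod 25 = 2
12^10 mod 25 = 24
12^11 mod 25 = 13
12^12 mod 25 = 6
12^13 mod 25 = 22
12^14 mod 25 = 14
12^15 mod 25 = 18


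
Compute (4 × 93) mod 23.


4 × 93 = 372
372 mod 23 = 4


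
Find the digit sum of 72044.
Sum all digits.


7 + 2 + 0 + 4 + 4 = 17


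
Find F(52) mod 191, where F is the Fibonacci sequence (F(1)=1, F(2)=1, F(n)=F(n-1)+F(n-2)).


F(k) mod 191 for k=1..52:
1, 1, 2, 3, 5, 8, 13, 21, 34, 55, 89, 144, 42, 186, 37, 32, 69, 101, 170, 80, 59, 139, 7, 146, 153, 108, 70, 178, 57, 44, 101, 145, 55, 9, 64, 73, 137, 19, 156, 175, 140, 124, 73, 6, 79, 85, 164, 58, 31, 89, 120, 18
F(52) mod 191 = 18


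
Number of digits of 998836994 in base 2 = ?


998836994 in base 2 = 111011100010010000101100000010
Number of digits = 30

30 digits (base 2)


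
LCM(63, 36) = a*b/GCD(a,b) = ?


GCD(63, 36) = 9
LCM = 63*36/9 = 2268/9 = 252

LCM = 252


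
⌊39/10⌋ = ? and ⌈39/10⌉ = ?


39/10 = 3.9000
floor = 3
ceil = 4

floor = 3, ceil = 4


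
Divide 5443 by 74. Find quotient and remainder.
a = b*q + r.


5443 = 74 * 73 + 41
Check: 5402 + 41 = 5443

q = 73, r = 41


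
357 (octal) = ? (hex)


357 (base 8) = 239 (decimal)
239 (decimal) = EF (base 16)


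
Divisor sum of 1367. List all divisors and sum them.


Divisors of 1367: 1, 1367
Sum = 1 + 1367 = 1368

σ(1367) = 1368


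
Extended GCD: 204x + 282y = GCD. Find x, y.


Tabular extended Euclidean (each row: r = 204*s + 282*t):
r=204, s=1, t=0
r=282, s=0, t=1
q=0: r=204, s=1, t=0   [204*(1) + 282*(0) = 204]
q=1: r=78, s=-1, t=1   [204*(-1) + 282*(1) = 78]
q=2: r=48, s=3, t=-2   [204*(3) + 282*(-2) = 48]
q=1: r=30, s=-4, t=3   [204*(-4) + 282*(3) = 30]
q=1: r=18, s=7, t=-5   [204*(7) + 282*(-5) = 18]
q=1: r=12, s=-11, t=8   [204*(-11) + 282*(8) = 12]
q=1: r=6, s=18, t=-13   [204*(18) + 282*(-13) = 6]
q=2: r=0, s=-47, t=34   [204*(-47) + 282*(34) = 0]
GCD = 6; from the row with r=6: x=18, y=-13
Check: 204*(18) + 282*(-13) = 3672 - 3666 = 6

GCD = 6, x = 18, y = -13


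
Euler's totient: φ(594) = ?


594 = 2 × 3^3 × 11
Prime factors: 2, 3, 11
φ(594) = 594 × (1-1/2) × (1-1/3) × (1-1/11)
= 594 × 1/2 × 2/3 × 10/11 = 180

φ(594) = 180


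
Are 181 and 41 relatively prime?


Euclidean algorithm:
181 = 4 * 41 + 17
41 = 2 * 17 + 7
17 = 2 * 7 + 3
7 = 2 * 3 + 1
3 = 3 * 1 + 0
GCD(181, 41) = 1

Yes, coprime (GCD = 1)


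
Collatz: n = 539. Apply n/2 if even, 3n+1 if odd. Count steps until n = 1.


539 → 1618 → 809 → 2428 → 1214 → 607 → 1822 → 911 → 2734 → 1367 → 4102 → 2051 → 6154 → 3077 → 9232 → 4616 → 2308 → 1154 → 577 → 1732 → 866 → 433 → 1300 → 650 → 325 → 976 → 488 → 244 → 122 → 61 → 184 → 92 → 46 → 23 → 70 → 35 → 106 → 53 → 160 → 80 → 40 → 20 → 10 → 5 → 16 → 8 → 4 → 2 → 1
Total steps = 48

48 steps


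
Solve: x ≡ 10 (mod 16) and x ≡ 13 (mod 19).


M = 16*19 = 304
M1 = M/16 = 19, M2 = M/19 = 16
M1^(-1) mod 16 = 11, M2^(-1) mod 19 = 6
x = 10*19*11 + 13*16*6 = 3338
3338 mod 304 = 298
Check: 298 mod 16 = 10 ✓, 298 mod 19 = 13 ✓

x ≡ 298 (mod 304)


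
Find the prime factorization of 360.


360 / 2 = 180
180 / 2 = 90
90 / 2 = 45
45 / 3 = 15
15 / 3 = 5
5 / 5 = 1
360 = 2^3 × 3^2 × 5


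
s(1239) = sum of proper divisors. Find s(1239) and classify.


Proper divisors: 1, 3, 7, 21, 59, 177, 413
Sum = 1 + 3 + 7 + 21 + 59 + 177 + 413 = 681
681 < 1239 → deficient

s(1239) = 681 (deficient)
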